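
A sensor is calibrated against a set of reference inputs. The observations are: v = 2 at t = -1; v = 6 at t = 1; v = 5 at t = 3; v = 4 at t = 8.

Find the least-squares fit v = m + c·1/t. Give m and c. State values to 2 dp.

m = 4.02, c = 2.03

The normal system XᵀX·[m, c]ᵀ = Xᵀv is [[4, 11/24]; [11/24, 1225/576]]·[m, c]ᵀ = [17, 37/6]ᵀ.
Determinant 4·(1225/576) − (11/24)² = 531/64.
m = (17·(1225/576) − (11/24)·(37/6))/(531/64) = 237/59; c = (4·(37/6) − (11/24)·17)/(531/64) = 120/59.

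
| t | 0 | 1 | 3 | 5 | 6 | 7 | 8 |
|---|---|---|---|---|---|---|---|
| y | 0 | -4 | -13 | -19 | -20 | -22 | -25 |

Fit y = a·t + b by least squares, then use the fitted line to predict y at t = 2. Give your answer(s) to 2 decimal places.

With design matrix A, AᵀA = [[184, 30]; [30, 7]] and Aᵀy = [-612, -103]ᵀ.
Eliminating b: 7·(row 1) − 30·(row 2) gives 388·a = 7·(-612) − 30·(-103) = -1194, so a = -597/194.
Then b = ((-103) − 30·(-597/194))/7 = -148/97.
At t = 2: ŷ = (-597/194)·(2) + (-148/97)·(1) = -745/97.

ŷ = -7.68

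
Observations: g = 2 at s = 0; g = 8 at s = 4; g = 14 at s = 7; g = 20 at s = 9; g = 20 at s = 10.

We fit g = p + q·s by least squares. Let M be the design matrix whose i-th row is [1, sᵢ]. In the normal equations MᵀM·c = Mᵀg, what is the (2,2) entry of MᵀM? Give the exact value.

246

Row 2 ↔ basis s, column 2 ↔ basis s, so (MᵀM)_{2,2} = Σᵢ (s)·(s) = (0)·(0) + (4)·(4) + (7)·(7) + (9)·(9) + (10)·(10) = 246.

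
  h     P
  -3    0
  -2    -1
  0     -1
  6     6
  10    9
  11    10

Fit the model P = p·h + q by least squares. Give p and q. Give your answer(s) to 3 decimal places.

With design matrix A, AᵀA = [[270, 22]; [22, 6]] and AᵀP = [238, 23]ᵀ.
Δ = 270·6 − 22² = 1136.
p = (238·6 − 22·23)/1136 = 461/568; q = (270·23 − 22·238)/1136 = 487/568.

p = 0.812, q = 0.857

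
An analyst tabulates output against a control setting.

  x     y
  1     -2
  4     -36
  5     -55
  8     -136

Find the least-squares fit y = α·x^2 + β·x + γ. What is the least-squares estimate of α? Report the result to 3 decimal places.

AᵀA·[α, β, γ]ᵀ = Aᵀy reads: 4978·α + 702·β + 106·γ = -10657;  702·α + 106·β + 18·γ = -1509;  106·α + 18·β + 4·γ = -229.
(Σx^2·x^2 = 4978, Σx^2·x = 702, Σx^2 = 106, Σx·x = 106, Σx = 18, Σ1 = 4, Σx^2·y = -10657, Σx·y = -1509, Σy = -229.)
Inverting the 3×3 Gram matrix, [α, β, γ]ᵀ = [-47/24, -303/200, 439/300]ᵀ.

α = -1.958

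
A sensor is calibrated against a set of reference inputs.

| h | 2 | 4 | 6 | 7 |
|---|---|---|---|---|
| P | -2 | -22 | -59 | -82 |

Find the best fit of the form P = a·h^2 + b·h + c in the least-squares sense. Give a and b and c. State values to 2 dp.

Setting ∂/∂a … = 0 gives: 3969·a + 631·b + 105·c = -6502;  631·a + 105·b + 19·c = -1020;  105·a + 19·b + 4·c = -165.
Solving the 3×3 system (Gaussian elimination) gives a = -1549/796, b = 1139/796, c = 604/199.

a = -1.95, b = 1.43, c = 3.04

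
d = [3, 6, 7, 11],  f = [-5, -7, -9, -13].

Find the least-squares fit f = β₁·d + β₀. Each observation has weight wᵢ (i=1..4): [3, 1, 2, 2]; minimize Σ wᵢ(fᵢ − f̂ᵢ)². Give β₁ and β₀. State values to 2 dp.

β₁ = -1.00, β₀ = -1.84

Entries of AᵀWA: Σwᵢ·d·d = 403, Σwᵢ·d = 51, Σwᵢ·1 = 8.
And Σwᵢ·d·f = -499, Σwᵢ·f = -66.
Δ = 403·8 − 51² = 623.
β₁ = ((-499)·8 − 51·(-66))/623 = -626/623; β₀ = (403·(-66) − 51·(-499))/623 = -1149/623.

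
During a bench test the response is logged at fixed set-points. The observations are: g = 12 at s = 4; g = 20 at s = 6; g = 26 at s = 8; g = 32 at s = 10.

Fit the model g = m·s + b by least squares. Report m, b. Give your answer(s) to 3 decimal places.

XᵀX·[m, b]ᵀ = Xᵀg reads: 216·m + 28·b = 696;  28·m + 4·b = 90.
Δ = 216·4 − 28² = 80.
m = (696·4 − 28·90)/80 = 33/10; b = (216·90 − 28·696)/80 = -3/5.

m = 3.300, b = -0.600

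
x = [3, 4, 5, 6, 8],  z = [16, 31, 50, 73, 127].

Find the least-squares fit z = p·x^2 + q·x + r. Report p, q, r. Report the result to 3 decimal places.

p = 1.676, q = 3.834, r = -10.814

Forming AᵀA = [[6354, 944, 150]; [944, 150, 26]; [150, 26, 5]] and Aᵀz = [12646, 1876, 297]ᵀ gives AᵀA·[p, q, r]ᵀ = Aᵀz.
Solving the 3×3 system (Gaussian elimination) gives p = 1138/679, q = 2603/679, r = -1049/97.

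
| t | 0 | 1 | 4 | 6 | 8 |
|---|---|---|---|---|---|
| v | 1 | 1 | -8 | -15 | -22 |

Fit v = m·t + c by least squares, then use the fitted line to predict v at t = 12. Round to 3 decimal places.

v̂ = -33.054

Entries of AᵀA: Σt·t = 117, Σt = 19, Σ1 = 5.
Right-hand side: Σt·v = -297, Σv = -43.
det = 117·5 − 19² = 224.
m = ((-297)·5 − 19·(-43))/224 = -167/56; c = (117·(-43) − 19·(-297))/224 = 153/56.
At t = 12: v̂ = (-167/56)·(12) + (153/56)·(1) = -1851/56.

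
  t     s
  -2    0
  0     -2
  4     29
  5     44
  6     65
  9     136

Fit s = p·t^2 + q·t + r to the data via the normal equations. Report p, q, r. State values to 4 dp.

Sums needed: Σt^2·t^2 = 8754, Σt^2·t = 1126, Σt^2 = 162, Σt·t = 162, Σt = 22, Σ1 = 6.
Moment sums: Σt^2·s = 14920, Σt·s = 1950, Σs = 272.
Solving the 3×3 system (Gaussian elimination) gives p = 41011/27456, q = 17781/9152, r = -7277/3432.

p = 1.4937, q = 1.9429, r = -2.1203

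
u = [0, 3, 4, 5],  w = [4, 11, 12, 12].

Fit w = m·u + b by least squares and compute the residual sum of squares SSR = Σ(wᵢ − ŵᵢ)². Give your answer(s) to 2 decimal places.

SSR = 3.61

Normal-equation sums: Σu·u = 50, Σu = 12, Σ1 = 4.
Right-hand side: Σu·w = 141, Σw = 39.
Eliminating b: 4·(row 1) − 12·(row 2) gives 56·m = 4·141 − 12·39 = 96, so m = 12/7.
Then b = (39 − 12·(12/7))/4 = 129/28.
Residuals: -17/28, 5/4, 15/28, -33/28; SSR = 101/28.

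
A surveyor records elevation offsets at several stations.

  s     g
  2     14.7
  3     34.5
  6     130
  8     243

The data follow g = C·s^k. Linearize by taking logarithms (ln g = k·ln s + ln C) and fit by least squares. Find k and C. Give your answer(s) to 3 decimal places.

k = 2.001, C = 3.721

With ln gᵢ as the transformed response and ln sᵢ as the regressor:
Σln s = 5.6630, Σ(ln s)² = 9.2219, Σln g = 16.5894, Σln s·ln g = 25.8972.
Equations: 9.2219·k + 5.6630·ln C = 25.8972;  5.6630·k + 4·ln C = 16.5894.
Slope k = (n·Σln s·ln g − Σln s·Σln g)/(n·Σ(ln s)² − (Σln s)²) = (4·25.8972 − 5.6630·16.5894)/4.8184 = 2.00140; ln C = (Σln g − k·Σln s)/n = 1.31389, so C = exp(1.31389) = 3.72063.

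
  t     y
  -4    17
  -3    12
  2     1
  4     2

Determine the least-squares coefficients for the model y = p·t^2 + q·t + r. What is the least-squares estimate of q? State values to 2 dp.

q = -1.85

The normal system XᵀX·[p, q, r]ᵀ = Xᵀy is [[609, -19, 45]; [-19, 45, -1]; [45, -1, 4]]·[p, q, r]ᵀ = [416, -94, 32]ᵀ.
Inverting the 3×3 Gram matrix, [p, q, r]ᵀ = [3679/9076, -16805/9076, 13509/4538]ᵀ.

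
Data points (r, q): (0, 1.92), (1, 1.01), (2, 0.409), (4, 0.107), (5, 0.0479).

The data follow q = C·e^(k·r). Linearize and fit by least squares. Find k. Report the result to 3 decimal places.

k = -0.738

Taking logs, ln q = k·r + ln C, so regress ln q on r.
Σr = 12.0000, Σ(r)² = 46.0000, Σln q = -5.5053, Σr·ln q = -25.9110.
Equations: 46.0000·k + 12.0000·ln C = -25.9110;  12.0000·k + 5·ln C = -5.5053.
Solving (det = 86.0000): k = -0.73827, ln C = 0.67078.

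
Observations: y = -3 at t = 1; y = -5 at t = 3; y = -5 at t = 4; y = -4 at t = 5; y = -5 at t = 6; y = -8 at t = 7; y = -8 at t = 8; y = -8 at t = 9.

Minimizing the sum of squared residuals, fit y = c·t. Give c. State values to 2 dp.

The normal system XᵀX·[c]ᵀ = Xᵀy is [[281]]·[c]ᵀ = [-280]ᵀ.
c = (-280)/281 = -0.996441.

c = -1.00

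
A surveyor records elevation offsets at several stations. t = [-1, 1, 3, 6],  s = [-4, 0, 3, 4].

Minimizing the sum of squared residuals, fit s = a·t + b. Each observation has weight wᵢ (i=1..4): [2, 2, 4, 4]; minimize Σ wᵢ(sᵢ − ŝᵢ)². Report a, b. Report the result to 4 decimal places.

a = 1.0526, b = -1.4912

Normal-equation sums: Σwᵢ·t·t = 184, Σwᵢ·t = 36, Σwᵢ·1 = 12.
For XᵀWs: Σwᵢ·t·s = 140, Σwᵢ·s = 20.
Determinant 184·12 − 36² = 912.
a = (140·12 − 36·20)/912 = 20/19; b = (184·20 − 36·140)/912 = -85/57.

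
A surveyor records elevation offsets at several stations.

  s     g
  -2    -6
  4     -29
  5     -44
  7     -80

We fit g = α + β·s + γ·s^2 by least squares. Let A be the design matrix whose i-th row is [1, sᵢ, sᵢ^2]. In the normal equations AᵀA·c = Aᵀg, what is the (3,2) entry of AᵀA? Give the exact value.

Row 3 ↔ basis s^2, column 2 ↔ basis s, so (AᵀA)_{3,2} = Σᵢ (s^2)·(s) = (4)·(-2) + (16)·(4) + (25)·(5) + (49)·(7) = 524.

524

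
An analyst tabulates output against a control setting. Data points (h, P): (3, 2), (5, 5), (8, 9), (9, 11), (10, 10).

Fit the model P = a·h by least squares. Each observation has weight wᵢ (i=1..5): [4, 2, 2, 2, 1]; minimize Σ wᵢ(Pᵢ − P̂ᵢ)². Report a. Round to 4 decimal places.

From the data, Σwᵢ·h·h = 476.
Moment sums: Σwᵢ·h·P = 516.
Normal equations: [[476]]·[a]ᵀ = [516]ᵀ.
a = 516/476 = 1.08403.

a = 1.0840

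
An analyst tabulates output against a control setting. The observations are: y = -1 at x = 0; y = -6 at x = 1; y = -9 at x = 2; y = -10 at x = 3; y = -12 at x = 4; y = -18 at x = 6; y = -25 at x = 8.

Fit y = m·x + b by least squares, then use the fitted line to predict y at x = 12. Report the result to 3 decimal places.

Compute the Gram sums: Σx·x = 130, Σx = 24, Σ1 = 7.
And Σx·y = -410, Σy = -81.
AᵀA·[m, b]ᵀ = Aᵀy becomes [[130, 24]; [24, 7]]·[m, b]ᵀ = [-410, -81]ᵀ.
Eliminating b: 7·(row 1) − 24·(row 2) gives 334·m = 7·(-410) − 24·(-81) = -926, so m = -463/167.
Then b = ((-81) − 24·(-463/167))/7 = -345/167.
At x = 12: ŷ = (-463/167)·(12) + (-345/167)·(1) = -5901/167.

ŷ = -35.335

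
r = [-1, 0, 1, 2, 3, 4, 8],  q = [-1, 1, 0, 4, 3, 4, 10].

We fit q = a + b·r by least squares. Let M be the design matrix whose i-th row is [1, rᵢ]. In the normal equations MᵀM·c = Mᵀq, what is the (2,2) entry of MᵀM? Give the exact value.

Row 2 ↔ basis r, column 2 ↔ basis r, so (MᵀM)_{2,2} = Σᵢ (r)·(r) = (-1)·(-1) + (0)·(0) + (1)·(1) + (2)·(2) + (3)·(3) + (4)·(4) + (8)·(8) = 95.

95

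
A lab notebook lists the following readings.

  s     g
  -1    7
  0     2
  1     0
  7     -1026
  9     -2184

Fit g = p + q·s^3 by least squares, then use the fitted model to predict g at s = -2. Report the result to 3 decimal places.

ĝ = 27.001

Setting ∂/∂p … = 0 gives: 5·p + 1072·q = -3201;  1072·p + 649092·q = -1944061.
Eliminating q: 649092·(row 1) − 1072·(row 2) gives 2096276·p = 649092·(-3201) − 1072·(-1944061) = 6289900, so p = 1572475/524069.
Then q = ((-1944061) − 1072·(1572475/524069))/649092 = -6288833/2096276.
At s = -2: ĝ = (1572475/524069)·(1) + (-6288833/2096276)·(-8) = 14150141/524069.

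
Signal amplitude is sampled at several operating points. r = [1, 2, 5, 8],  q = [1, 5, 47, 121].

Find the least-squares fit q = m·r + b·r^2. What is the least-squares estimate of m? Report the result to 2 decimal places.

m = -0.83

Entries of MᵀM: Σr·r = 94, Σr·r^2 = 646, Σr^2·r^2 = 4738.
Moment sums: Σr·q = 1214, Σr^2·q = 8940.
MᵀM·[m, b]ᵀ = Mᵀq becomes [[94, 646]; [646, 4738]]·[m, b]ᵀ = [1214, 8940]ᵀ.
Eliminating b: 4738·(row 1) − 646·(row 2) gives 28056·m = 4738·1214 − 646·8940 = -23308, so m = -5827/7014.
Then b = (8940 − 646·(-5827/7014))/4738 = 14029/7014.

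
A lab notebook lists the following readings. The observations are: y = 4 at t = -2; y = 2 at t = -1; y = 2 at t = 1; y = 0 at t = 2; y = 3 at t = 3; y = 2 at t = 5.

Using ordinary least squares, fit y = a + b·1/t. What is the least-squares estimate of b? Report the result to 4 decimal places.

b = -0.6743

Sums needed: Σ1 = 6, Σ1/t = 8/15, Σ1/t·1/t = 1193/450.
And Σy = 13, Σ1/t·y = -3/5.
So MᵀM·[a, b]ᵀ = Mᵀy: [[6, 8/15]; [8/15, 1193/450]]·[a, b]ᵀ = [13, -3/5]ᵀ.
Determinant 6·(1193/450) − (8/15)² = 703/45.
a = (13·(1193/450) − (8/15)·(-3/5))/(703/45) = 15653/7030; b = (6·(-3/5) − (8/15)·13)/(703/45) = -474/703.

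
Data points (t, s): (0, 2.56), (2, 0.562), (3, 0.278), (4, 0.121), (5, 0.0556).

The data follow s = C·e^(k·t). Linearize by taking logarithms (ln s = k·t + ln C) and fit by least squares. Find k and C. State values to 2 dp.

With ln sᵢ as the transformed response and tᵢ as the regressor:
Sums: Σt = 14.0000, Σ(t)² = 54.0000, Σln s = -5.9179, Σt·ln s = -27.8886.
Normal system: [[54.0000, 14.0000]; [14.0000, 5]]·[k, ln C]ᵀ = [-27.8886, -5.9179]ᵀ.
Solving (det = 74.0000): k = -0.76476, ln C = 0.95775, so C = exp(0.95775) = 2.60582.

k = -0.76, C = 2.61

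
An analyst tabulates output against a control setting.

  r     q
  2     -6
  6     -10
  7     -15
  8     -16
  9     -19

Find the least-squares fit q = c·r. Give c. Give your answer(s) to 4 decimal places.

From the data, Σr·r = 234.
For Xᵀq: Σr·q = -476.
Hence c = -476 / 234 ≈ -2.03419.

c = -2.0342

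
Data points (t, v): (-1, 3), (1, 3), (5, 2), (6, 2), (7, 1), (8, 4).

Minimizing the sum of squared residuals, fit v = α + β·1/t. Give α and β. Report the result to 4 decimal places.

α = 2.5109, β = -0.1032

From the data, Σ1 = 6, Σ1/t = 533/840, Σ1/t·1/t = 1484449/705600.
Right-hand side: Σv = 15, Σ1/t·v = 289/210.
Δ = 6·(1484449/705600) − (533/840)² = 1724521/141120.
α = (15·(1484449/705600) − (533/840)·(289/210))/(1724521/141120) = 21650587/8622605; β = (6·(289/210) − (533/840)·15)/(1724521/141120) = -177912/1724521.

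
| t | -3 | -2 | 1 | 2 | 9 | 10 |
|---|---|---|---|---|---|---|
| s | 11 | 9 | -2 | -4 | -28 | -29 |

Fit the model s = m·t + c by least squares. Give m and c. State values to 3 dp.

Sums needed: Σt·t = 199, Σt = 17, Σ1 = 6.
Moment sums: Σt·s = -603, Σs = -43.
Normal equations: [[199, 17]; [17, 6]]·[m, c]ᵀ = [-603, -43]ᵀ.
Eliminating c: 6·(row 1) − 17·(row 2) gives 905·m = 6·(-603) − 17·(-43) = -2887, so m = -2887/905.
Then c = ((-43) − 17·(-2887/905))/6 = 1694/905.

m = -3.190, c = 1.872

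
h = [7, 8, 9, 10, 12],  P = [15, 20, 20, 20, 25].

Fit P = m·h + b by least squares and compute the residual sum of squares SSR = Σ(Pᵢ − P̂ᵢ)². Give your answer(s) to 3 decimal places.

SSR = 7.770

Sums needed: Σh·h = 438, Σh = 46, Σ1 = 5.
Right-hand side: Σh·P = 945, ΣP = 100.
Normal equations: [[438, 46]; [46, 5]]·[m, b]ᵀ = [945, 100]ᵀ.
Δ = 438·5 − 46² = 74.
m = (945·5 − 46·100)/74 = 125/74; b = (438·100 − 46·945)/74 = 165/37.
Residuals: -95/74, 75/37, 25/74, -50/37, 10/37; SSR = 575/74.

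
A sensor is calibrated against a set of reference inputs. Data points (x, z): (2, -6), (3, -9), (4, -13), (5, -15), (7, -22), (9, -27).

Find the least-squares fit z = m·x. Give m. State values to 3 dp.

From the data, Σx·x = 184.
For Aᵀz: Σx·z = -563.
Normal equations: [[184]]·[m]ᵀ = [-563]ᵀ.
Hence m = -563 / 184 ≈ -3.05978.

m = -3.060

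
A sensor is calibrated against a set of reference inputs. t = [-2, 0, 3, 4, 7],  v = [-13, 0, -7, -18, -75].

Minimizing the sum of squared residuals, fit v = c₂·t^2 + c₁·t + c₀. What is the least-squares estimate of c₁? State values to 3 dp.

c₁ = 3.211

From the data, Σt^2·t^2 = 2754, Σt^2·t = 426, Σt^2 = 78, Σt·t = 78, Σt = 12, Σ1 = 5.
Moment sums: Σt^2·v = -4078, Σt·v = -592, Σv = -113.
Row-reducing yields c₂ = -409/204, c₁ = 655/204, c₀ = 33/34.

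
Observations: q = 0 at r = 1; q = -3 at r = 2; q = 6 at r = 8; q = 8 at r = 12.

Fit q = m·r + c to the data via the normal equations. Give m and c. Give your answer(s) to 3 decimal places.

m = 0.926, c = -2.573

Compute the Gram sums: Σr·r = 213, Σr = 23, Σ1 = 4.
And Σr·q = 138, Σq = 11.
So AᵀA·[m, c]ᵀ = Aᵀq: [[213, 23]; [23, 4]]·[m, c]ᵀ = [138, 11]ᵀ.
det = 213·4 − 23² = 323.
m = (138·4 − 23·11)/323 = 299/323; c = (213·11 − 23·138)/323 = -831/323.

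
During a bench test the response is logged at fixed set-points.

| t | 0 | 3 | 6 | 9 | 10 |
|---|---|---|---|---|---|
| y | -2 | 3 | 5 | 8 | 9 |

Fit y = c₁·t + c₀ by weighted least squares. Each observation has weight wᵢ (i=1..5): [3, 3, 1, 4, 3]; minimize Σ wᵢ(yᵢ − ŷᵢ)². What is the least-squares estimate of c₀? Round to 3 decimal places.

c₀ = -1.238

Entries of XᵀWX: Σwᵢ·t·t = 687, Σwᵢ·t = 81, Σwᵢ·1 = 14.
For XᵀWy: Σwᵢ·t·y = 615, Σwᵢ·y = 67.
Eliminating c₀: 14·(row 1) − 81·(row 2) gives 3057·c₁ = 14·615 − 81·67 = 3183, so c₁ = 1061/1019.
Then c₀ = (67 − 81·(1061/1019))/14 = -1262/1019.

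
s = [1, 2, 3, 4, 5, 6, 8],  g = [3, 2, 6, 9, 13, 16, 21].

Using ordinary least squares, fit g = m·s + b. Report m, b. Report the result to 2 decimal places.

m = 2.87, b = -1.89

Compute the Gram sums: Σs·s = 155, Σs = 29, Σ1 = 7.
For Aᵀg: Σs·g = 390, Σg = 70.
det = 155·7 − 29² = 244.
m = (390·7 − 29·70)/244 = 175/61; b = (155·70 − 29·390)/244 = -115/61.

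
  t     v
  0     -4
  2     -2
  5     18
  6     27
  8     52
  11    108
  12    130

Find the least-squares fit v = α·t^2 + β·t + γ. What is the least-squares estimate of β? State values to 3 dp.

β = -0.853

Setting ∂/∂α … = 0 gives: 41410·α + 3920·β + 394·γ = 36530;  3920·α + 394·β + 44·γ = 3412;  394·α + 44·β + 7·γ = 329.
(Σt^2·t^2 = 41410, Σt^2·t = 3920, Σt^2 = 394, Σt·t = 394, Σt = 44, Σ1 = 7, Σt^2·v = 36530, Σt·v = 3412, Σv = 329.)
Inverting the 3×3 Gram matrix, [α, β, γ]ᵀ = [34058/34041, -29032/34041, -44855/11347]ᵀ.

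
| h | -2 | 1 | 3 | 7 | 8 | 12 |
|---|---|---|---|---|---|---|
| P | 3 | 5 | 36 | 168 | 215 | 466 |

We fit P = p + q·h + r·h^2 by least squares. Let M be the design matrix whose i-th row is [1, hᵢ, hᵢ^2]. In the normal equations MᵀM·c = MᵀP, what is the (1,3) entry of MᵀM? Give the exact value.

Row 1 ↔ basis 1, column 3 ↔ basis h^2, so (MᵀM)_{1,3} = Σᵢ h^2 = (1)·(4) + (1)·(1) + (1)·(9) + (1)·(49) + (1)·(64) + (1)·(144) = 271.

271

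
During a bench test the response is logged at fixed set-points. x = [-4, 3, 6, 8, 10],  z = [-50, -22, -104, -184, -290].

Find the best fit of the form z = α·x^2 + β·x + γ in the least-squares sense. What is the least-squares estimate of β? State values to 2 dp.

β = 0.76

Compute the Gram sums: Σx^2·x^2 = 15729, Σx^2·x = 1691, Σx^2 = 225, Σx·x = 225, Σx = 23, Σ1 = 5.
For Aᵀz: Σx^2·z = -45518, Σx·z = -4862, Σz = -650.
So AᵀA·[α, β, γ]ᵀ = Aᵀz: [[15729, 1691, 225]; [1691, 225, 23]; [225, 23, 5]]·[α, β, γ]ᵀ = [-45518, -4862, -650]ᵀ.
Solving the 3×3 system (Gaussian elimination) gives α = -222223/74269, β = 56600/74269, γ = 84705/74269.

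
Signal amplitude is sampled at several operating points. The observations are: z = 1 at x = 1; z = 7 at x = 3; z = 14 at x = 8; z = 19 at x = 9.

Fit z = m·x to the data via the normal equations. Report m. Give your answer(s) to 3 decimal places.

m = 1.968

The normal system MᵀM·[m]ᵀ = Mᵀz is [[155]]·[m]ᵀ = [305]ᵀ.
Hence m = 305 / 155 ≈ 1.96774.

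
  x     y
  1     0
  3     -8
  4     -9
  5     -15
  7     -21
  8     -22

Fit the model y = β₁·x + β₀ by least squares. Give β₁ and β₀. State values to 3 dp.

β₁ = -3.240, β₀ = 2.620

Normal-equation sums: Σx·x = 164, Σx = 28, Σ1 = 6.
And Σx·y = -458, Σy = -75.
Eliminating β₀: 6·(row 1) − 28·(row 2) gives 200·β₁ = 6·(-458) − 28·(-75) = -648, so β₁ = -81/25.
Then β₀ = ((-75) − 28·(-81/25))/6 = 131/50.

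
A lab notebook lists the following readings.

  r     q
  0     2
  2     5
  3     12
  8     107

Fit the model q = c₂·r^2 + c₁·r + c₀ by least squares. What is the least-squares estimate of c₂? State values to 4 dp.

Normal-equation sums: Σr^2·r^2 = 4193, Σr^2·r = 547, Σr^2 = 77, Σr·r = 77, Σr = 13, Σ1 = 4.
And Σr^2·q = 6976, Σr·q = 902, Σq = 126.
Inverting the 3×3 Gram matrix, [c₂, c₁, c₀]ᵀ = [7987/4092, -10211/4092, 1389/682]ᵀ.

c₂ = 1.9519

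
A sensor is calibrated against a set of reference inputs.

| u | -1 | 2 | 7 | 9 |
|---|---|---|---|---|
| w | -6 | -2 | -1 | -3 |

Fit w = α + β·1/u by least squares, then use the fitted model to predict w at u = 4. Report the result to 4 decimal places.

Normal-equation sums: Σ1 = 4, Σ1/u = -31/126, Σ1/u·1/u = 20365/15876.
Right-hand side: Σw = -12, Σ1/u·w = 95/21.
Normal equations: [[4, -31/126]; [-31/126, 20365/15876]]·[α, β]ᵀ = [-12, 95/21]ᵀ.
det = 4·(20365/15876) − (-31/126)² = 26833/5292.
α = ((-12)·(20365/15876) − (-31/126)·(95/21))/(26833/5292) = -75570/26833; β = (4·(95/21) − (-31/126)·(-12))/(26833/5292) = 80136/26833.
At u = 4: ŵ = (-75570/26833)·(1) + (80136/26833)·(1/4) = -55536/26833.

ŵ = -2.0697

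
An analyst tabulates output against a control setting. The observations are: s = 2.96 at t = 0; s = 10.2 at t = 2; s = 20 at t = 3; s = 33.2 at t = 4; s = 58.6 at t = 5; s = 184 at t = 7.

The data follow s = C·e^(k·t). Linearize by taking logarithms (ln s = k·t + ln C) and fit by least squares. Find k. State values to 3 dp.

k = 0.587

Let Y = ln s. Fitting Y = k·t + ln C by least squares:
AᵀA = [[103.0000, 21.0000]; [21.0000, 6]], rhs = [84.5004, 19.1915]ᵀ  (here Σt = 21.0000, Σ(t)² = 103.0000, Σln s = 19.1915, Σt·ln s = 84.5004).
Solving (det = 177.0000): k = 0.58746, ln C = 1.14248.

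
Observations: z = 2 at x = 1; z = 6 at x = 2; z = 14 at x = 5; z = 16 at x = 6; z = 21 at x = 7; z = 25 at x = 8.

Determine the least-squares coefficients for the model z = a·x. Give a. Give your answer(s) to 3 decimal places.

With design matrix A, AᵀA = [[179]] and Aᵀz = [527]ᵀ.
Hence a = 527 / 179 ≈ 2.94413.

a = 2.944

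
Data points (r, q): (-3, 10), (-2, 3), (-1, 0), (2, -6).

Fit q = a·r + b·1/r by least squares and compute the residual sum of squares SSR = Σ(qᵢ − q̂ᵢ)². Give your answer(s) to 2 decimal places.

Sums needed: Σr·r = 18, Σr·1/r = 4, Σ1/r·1/r = 29/18.
Moment sums: Σr·q = -48, Σ1/r·q = -47/6.
So AᵀA·[a, b]ᵀ = Aᵀq: [[18, 4]; [4, 29/18]]·[a, b]ᵀ = [-48, -47/6]ᵀ.
Eliminating b: (29/18)·(row 1) − 4·(row 2) gives 13·a = (29/18)·(-48) − 4·(-47/6) = -46, so a = -46/13.
Then b = ((-47/6) − 4·(-46/13))/(29/18) = 51/13.
Residuals: 9/13, -55/26, 5/13, -23/26; SSR = 153/26.

SSR = 5.88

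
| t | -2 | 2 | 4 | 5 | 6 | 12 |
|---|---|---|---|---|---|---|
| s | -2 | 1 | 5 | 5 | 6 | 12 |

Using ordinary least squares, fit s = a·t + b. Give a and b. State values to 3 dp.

a = 1.019, b = -0.084

Sums needed: Σt·t = 229, Σt = 27, Σ1 = 6.
Right-hand side: Σt·s = 231, Σs = 27.
XᵀX·[a, b]ᵀ = Xᵀs becomes [[229, 27]; [27, 6]]·[a, b]ᵀ = [231, 27]ᵀ.
Eliminating b: 6·(row 1) − 27·(row 2) gives 645·a = 6·231 − 27·27 = 657, so a = 219/215.
Then b = (27 − 27·(219/215))/6 = -18/215.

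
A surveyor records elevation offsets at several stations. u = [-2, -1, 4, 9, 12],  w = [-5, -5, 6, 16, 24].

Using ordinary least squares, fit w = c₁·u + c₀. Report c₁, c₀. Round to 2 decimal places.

The normal equations are: 246·c₁ + 22·c₀ = 471;  22·c₁ + 5·c₀ = 36.
Eliminating c₀: 5·(row 1) − 22·(row 2) gives 746·c₁ = 5·471 − 22·36 = 1563, so c₁ = 1563/746.
Then c₀ = (36 − 22·(1563/746))/5 = -753/373.

c₁ = 2.10, c₀ = -2.02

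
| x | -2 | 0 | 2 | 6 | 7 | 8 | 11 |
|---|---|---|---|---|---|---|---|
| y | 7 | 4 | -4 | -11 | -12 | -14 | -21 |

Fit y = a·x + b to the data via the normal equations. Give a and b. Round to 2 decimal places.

Normal-equation sums: Σx·x = 278, Σx = 32, Σ1 = 7.
Right-hand side: Σx·y = -515, Σy = -51.
Normal equations: [[278, 32]; [32, 7]]·[a, b]ᵀ = [-515, -51]ᵀ.
det = 278·7 − 32² = 922.
a = ((-515)·7 − 32·(-51))/922 = -1973/922; b = (278·(-51) − 32·(-515))/922 = 1151/461.

a = -2.14, b = 2.50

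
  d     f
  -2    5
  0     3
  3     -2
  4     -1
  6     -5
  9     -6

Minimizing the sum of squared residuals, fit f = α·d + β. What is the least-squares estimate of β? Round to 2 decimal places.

Sums needed: Σd·d = 146, Σd = 20, Σ1 = 6.
Moment sums: Σd·f = -104, Σf = -6.
Δ = 146·6 − 20² = 476.
α = ((-104)·6 − 20·(-6))/476 = -18/17; β = (146·(-6) − 20·(-104))/476 = 43/17.

β = 2.53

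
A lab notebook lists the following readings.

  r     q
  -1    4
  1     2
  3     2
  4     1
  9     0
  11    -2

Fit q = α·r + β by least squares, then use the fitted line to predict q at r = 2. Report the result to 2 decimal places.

Forming AᵀA = [[229, 27]; [27, 6]] and Aᵀq = [-14, 7]ᵀ gives AᵀA·[α, β]ᵀ = Aᵀq.
Δ = 229·6 − 27² = 645.
α = ((-14)·6 − 27·7)/645 = -91/215; β = (229·7 − 27·(-14))/645 = 1981/645.
At r = 2: q̂ = (-91/215)·(2) + (1981/645)·(1) = 287/129.

q̂ = 2.22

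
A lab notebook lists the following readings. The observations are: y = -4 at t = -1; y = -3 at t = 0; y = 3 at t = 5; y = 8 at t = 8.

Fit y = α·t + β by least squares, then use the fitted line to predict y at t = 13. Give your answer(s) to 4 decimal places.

Normal-equation sums: Σt·t = 90, Σt = 12, Σ1 = 4.
Moment sums: Σt·y = 83, Σy = 4.
XᵀX·[α, β]ᵀ = Xᵀy becomes [[90, 12]; [12, 4]]·[α, β]ᵀ = [83, 4]ᵀ.
Δ = 90·4 − 12² = 216.
α = (83·4 − 12·4)/216 = 71/54; β = (90·4 − 12·83)/216 = -53/18.
At t = 13: ŷ = (71/54)·(13) + (-53/18)·(1) = 382/27.

ŷ = 14.1481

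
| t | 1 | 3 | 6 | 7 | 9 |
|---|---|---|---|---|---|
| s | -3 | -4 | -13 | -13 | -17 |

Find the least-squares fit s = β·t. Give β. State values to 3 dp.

β = -1.915

Normal-equation sums: Σt·t = 176.
For Mᵀs: Σt·s = -337.
So MᵀM·[β]ᵀ = Mᵀs: [[176]]·[β]ᵀ = [-337]ᵀ.
β = (-337)/176 = -1.91477.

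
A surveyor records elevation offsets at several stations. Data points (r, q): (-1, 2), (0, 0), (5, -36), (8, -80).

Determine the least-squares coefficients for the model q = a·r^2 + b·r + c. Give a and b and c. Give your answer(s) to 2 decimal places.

The normal equations are: 4722·a + 636·b + 90·c = -6018;  636·a + 90·b + 12·c = -822;  90·a + 12·b + 4·c = -114.
Inverting the 3×3 Gram matrix, [a, b, c]ᵀ = [-599/649, -1709/649, 108/649]ᵀ.

a = -0.92, b = -2.63, c = 0.17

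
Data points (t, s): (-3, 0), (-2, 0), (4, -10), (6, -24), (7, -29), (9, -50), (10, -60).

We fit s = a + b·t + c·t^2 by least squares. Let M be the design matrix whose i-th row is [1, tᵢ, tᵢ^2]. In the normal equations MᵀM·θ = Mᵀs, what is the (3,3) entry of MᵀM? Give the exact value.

Row 3 ↔ basis t^2, column 3 ↔ basis t^2, so (MᵀM)_{3,3} = Σᵢ (t^2)·(t^2) = (9)·(9) + (4)·(4) + (16)·(16) + (36)·(36) + (49)·(49) + (81)·(81) + (100)·(100) = 20611.

20611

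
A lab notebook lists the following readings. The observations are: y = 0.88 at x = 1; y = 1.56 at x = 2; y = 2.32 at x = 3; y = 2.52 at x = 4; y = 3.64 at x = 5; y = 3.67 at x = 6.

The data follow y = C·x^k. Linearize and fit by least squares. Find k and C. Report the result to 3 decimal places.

Let Y = ln y. Fitting Y = k·ln x + ln C by least squares:
Σln x = 6.5793, Σ(ln x)² = 9.4099, Σln y = 4.6749, Σln x·ln y = 6.9231.
Equations: 9.4099·k + 6.5793·ln C = 6.9231;  6.5793·k + 6·ln C = 4.6749.
Solving (det = 13.1729): k = 0.81846, ln C = -0.11833, so C = exp(-0.11833) = 0.88840.

k = 0.818, C = 0.888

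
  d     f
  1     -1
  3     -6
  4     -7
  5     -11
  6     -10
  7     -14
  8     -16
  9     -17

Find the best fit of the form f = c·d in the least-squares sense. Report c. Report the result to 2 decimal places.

Setting ∂/∂c … = 0 gives: 281·c = -541.
(Σd·d = 281, Σd·f = -541.)
Hence c = -541 / 281 ≈ -1.92527.

c = -1.93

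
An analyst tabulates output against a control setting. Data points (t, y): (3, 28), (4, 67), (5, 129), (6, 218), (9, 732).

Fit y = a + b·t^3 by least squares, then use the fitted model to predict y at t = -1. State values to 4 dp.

ŷ = 1.3736

The normal equations are: 5·a + 1161·b = 1174;  1161·a + 598547·b = 601885.
Eliminating b: 598547·(row 1) − 1161·(row 2) gives 1644814·a = 598547·1174 − 1161·601885 = 3905693, so a = 3905693/1644814.
Then b = (601885 − 1161·(3905693/1644814))/598547 = 1646411/1644814.
At t = -1: ŷ = (3905693/1644814)·(1) + (1646411/1644814)·(-1) = 1129641/822407.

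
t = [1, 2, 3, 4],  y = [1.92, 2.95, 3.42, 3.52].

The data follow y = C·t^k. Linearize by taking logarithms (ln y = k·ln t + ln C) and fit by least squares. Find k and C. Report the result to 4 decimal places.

k = 0.4526, C = 2.0056

Linearized form: ln y = k·ln t + ln C. From the 4 transformed points,
Σln t = 3.1781, Σ(ln t)² = 3.6092, Σln y = 4.2222, Σln t·ln y = 3.8453.
Normal system: [[3.6092, 3.1781]; [3.1781, 4]]·[k, ln C]ᵀ = [3.8453, 4.2222]ᵀ.
Slope k = (n·Σln t·ln y − Σln t·Σln y)/(n·Σ(ln t)² − (Σln t)²) = (4·3.8453 − 3.1781·4.2222)/4.3368 = 0.45261; ln C = (Σln y − k·Σln t)/n = 0.69595, so C = exp(0.69595) = 2.00562.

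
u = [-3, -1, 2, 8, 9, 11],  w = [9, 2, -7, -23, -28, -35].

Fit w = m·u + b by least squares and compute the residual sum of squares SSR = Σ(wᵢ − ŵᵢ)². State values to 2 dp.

Entries of XᵀX: Σu·u = 280, Σu = 26, Σ1 = 6.
And Σu·w = -864, Σw = -82.
Eliminating b: 6·(row 1) − 26·(row 2) gives 1004·m = 6·(-864) − 26·(-82) = -3052, so m = -763/251.
Then b = ((-82) − 26·(-763/251))/6 = -124/251.
Residuals: 94/251, -137/251, -107/251, 455/251, -37/251, -268/251; SSR = 1272/251.

SSR = 5.07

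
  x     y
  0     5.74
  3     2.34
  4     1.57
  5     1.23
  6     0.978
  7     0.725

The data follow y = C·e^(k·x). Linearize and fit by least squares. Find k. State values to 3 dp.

k = -0.296

Let Y = ln y. Fitting Y = k·x + ln C by least squares:
AᵀA = [[135.0000, 25.0000]; [25.0000, 6]], rhs = [3.0053, 2.9119]ᵀ  (here Σx = 25.0000, Σ(x)² = 135.0000, Σln y = 2.9119, Σx·ln y = 3.0053).
Δ = 135.0000·6 − (25.0000)² = 185.0000; k = (3.0053·6 − 25.0000·2.9119)/185.0000 = -0.29603, ln C = (135.0000·2.9119 − 25.0000·3.0053)/185.0000 = 1.71876.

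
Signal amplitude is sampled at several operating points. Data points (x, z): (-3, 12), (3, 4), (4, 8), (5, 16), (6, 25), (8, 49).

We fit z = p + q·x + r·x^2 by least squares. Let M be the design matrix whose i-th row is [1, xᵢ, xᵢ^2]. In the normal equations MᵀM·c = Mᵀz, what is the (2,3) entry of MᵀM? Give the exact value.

Row 2 ↔ basis x, column 3 ↔ basis x^2, so (MᵀM)_{2,3} = Σᵢ (x)·(x^2) = (-3)·(9) + (3)·(9) + (4)·(16) + (5)·(25) + (6)·(36) + (8)·(64) = 917.

917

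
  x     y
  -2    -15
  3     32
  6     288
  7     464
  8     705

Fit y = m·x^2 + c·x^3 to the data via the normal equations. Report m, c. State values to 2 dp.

AᵀA·[m, c]ᵀ = Aᵀy reads: 7890·m + 57562·c = 78452;  57562·m + 427242·c = 583304.
(Σx^2·x^2 = 7890, Σx^2·x^3 = 57562, Σx^3·x^3 = 427242, Σx^2·y = 78452, Σx^3·y = 583304.)
Eliminating c: 427242·(row 1) − 57562·(row 2) gives 57555536·m = 427242·78452 − 57562·583304 = -58155464, so m = -7269433/7194442.
Then c = (583304 − 57562·(-7269433/7194442))/427242 = 10801817/7194442.

m = -1.01, c = 1.50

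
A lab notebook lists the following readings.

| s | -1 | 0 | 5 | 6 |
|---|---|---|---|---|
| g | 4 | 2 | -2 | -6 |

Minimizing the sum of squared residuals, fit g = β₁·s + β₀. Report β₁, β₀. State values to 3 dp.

From the data, Σs·s = 62, Σs = 10, Σ1 = 4.
For Xᵀg: Σs·g = -50, Σg = -2.
XᵀX·[β₁, β₀]ᵀ = Xᵀg becomes [[62, 10]; [10, 4]]·[β₁, β₀]ᵀ = [-50, -2]ᵀ.
det = 62·4 − 10² = 148.
β₁ = ((-50)·4 − 10·(-2))/148 = -45/37; β₀ = (62·(-2) − 10·(-50))/148 = 94/37.

β₁ = -1.216, β₀ = 2.541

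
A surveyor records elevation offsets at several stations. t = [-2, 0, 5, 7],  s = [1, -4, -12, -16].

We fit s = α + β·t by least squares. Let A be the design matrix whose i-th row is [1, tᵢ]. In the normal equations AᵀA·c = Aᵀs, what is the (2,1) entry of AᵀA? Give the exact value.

Row 2 ↔ basis t, column 1 ↔ basis 1, so (AᵀA)_{2,1} = Σᵢ t = (-2)·(1) + (0)·(1) + (5)·(1) + (7)·(1) = 10.

10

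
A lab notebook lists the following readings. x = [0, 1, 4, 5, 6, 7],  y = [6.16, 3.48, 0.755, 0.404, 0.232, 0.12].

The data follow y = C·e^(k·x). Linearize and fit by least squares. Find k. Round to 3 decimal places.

k = -0.553

Let Y = ln y. Fitting Y = k·x + ln C by least squares:
AᵀA = [[127.0000, 23.0000]; [23.0000, 6]], rhs = [-28.0168, -1.7036]ᵀ  (here Σx = 23.0000, Σ(x)² = 127.0000, Σln y = -1.7036, Σx·ln y = -28.0168).
Slope k = (n·Σx·ln y − Σx·Σln y)/(n·Σ(x)² − (Σx)²) = (6·-28.0168 − 23.0000·-1.7036)/233.0000 = -0.55330; ln C = (Σln y − k·Σx)/n = 1.83706.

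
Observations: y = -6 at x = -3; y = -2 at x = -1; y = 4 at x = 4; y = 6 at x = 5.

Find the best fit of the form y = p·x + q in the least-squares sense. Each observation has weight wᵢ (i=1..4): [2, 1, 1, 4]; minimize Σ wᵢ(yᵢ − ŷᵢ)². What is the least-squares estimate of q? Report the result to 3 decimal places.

Entries of MᵀWM: Σwᵢ·x·x = 135, Σwᵢ·x = 17, Σwᵢ·1 = 8.
And Σwᵢ·x·y = 174, Σwᵢ·y = 14.
Eliminating q: 8·(row 1) − 17·(row 2) gives 791·p = 8·174 − 17·14 = 1154, so p = 1154/791.
Then q = (14 − 17·(1154/791))/8 = -1068/791.

q = -1.350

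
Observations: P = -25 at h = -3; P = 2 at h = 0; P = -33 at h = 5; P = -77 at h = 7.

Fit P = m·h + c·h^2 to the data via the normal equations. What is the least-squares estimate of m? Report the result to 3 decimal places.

From the data, Σh·h = 83, Σh·h^2 = 441, Σh^2·h^2 = 3107.
For XᵀP: Σh·P = -629, Σh^2·P = -4823.
Normal equations: [[83, 441]; [441, 3107]]·[m, c]ᵀ = [-629, -4823]ᵀ.
det = 83·3107 − 441² = 63400.
m = ((-629)·3107 − 441·(-4823))/63400 = 4316/1585; c = (83·(-4823) − 441·(-629))/63400 = -3073/1585.

m = 2.723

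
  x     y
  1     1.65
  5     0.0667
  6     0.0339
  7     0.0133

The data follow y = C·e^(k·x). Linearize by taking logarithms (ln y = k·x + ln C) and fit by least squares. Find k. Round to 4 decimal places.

Linearized form: ln y = k·x + ln C. From the 4 transformed points,
AᵀA = [[111.0000, 19.0000]; [19.0000, 4]], rhs = [-63.5830, -9.9111]ᵀ  (here Σx = 19.0000, Σ(x)² = 111.0000, Σln y = -9.9111, Σx·ln y = -63.5830).
Slope k = (n·Σx·ln y − Σx·Σln y)/(n·Σ(x)² − (Σx)²) = (4·-63.5830 − 19.0000·-9.9111)/83.0000 = -0.79543; ln C = (Σln y − k·Σx)/n = 1.30052.

k = -0.7954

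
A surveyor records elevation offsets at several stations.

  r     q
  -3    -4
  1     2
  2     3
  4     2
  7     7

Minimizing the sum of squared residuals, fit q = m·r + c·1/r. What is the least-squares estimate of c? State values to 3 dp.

c = 1.295

The normal equations are: 79·m + 5·c = 77;  5·m + (10189/7056)·c = 19/3.
Eliminating c: (10189/7056)·(row 1) − 5·(row 2) gives (628531/7056)·m = (10189/7056)·77 − 5·(19/3) = 80159/1008, so m = 561113/628531.
Then c = ((19/3) − 5·(561113/628531))/(10189/7056) = 813792/628531.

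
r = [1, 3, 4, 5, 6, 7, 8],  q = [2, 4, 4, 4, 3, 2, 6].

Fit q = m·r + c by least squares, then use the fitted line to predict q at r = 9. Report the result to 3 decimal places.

Forming XᵀX = [[200, 34]; [34, 7]] and Xᵀq = [130, 25]ᵀ gives XᵀX·[m, c]ᵀ = Xᵀq.
det = 200·7 − 34² = 244.
m = (130·7 − 34·25)/244 = 15/61; c = (200·25 − 34·130)/244 = 145/61.
At r = 9: q̂ = (15/61)·(9) + (145/61)·(1) = 280/61.

q̂ = 4.590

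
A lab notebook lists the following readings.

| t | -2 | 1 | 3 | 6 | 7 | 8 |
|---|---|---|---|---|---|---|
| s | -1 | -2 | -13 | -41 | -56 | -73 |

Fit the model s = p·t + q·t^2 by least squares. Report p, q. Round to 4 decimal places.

p = -1.2005, q = -0.9765

Setting ∂/∂p … = 0 gives: 163·p + 1091·q = -1261;  1091·p + 7891·q = -9015.
(Σt·t = 163, Σt·t^2 = 1091, Σt^2·t^2 = 7891, Σt·s = -1261, Σt^2·s = -9015.)
Δ = 163·7891 − 1091² = 95952.
p = ((-1261)·7891 − 1091·(-9015))/95952 = -57593/47976; q = (163·(-9015) − 1091·(-1261))/95952 = -46847/47976.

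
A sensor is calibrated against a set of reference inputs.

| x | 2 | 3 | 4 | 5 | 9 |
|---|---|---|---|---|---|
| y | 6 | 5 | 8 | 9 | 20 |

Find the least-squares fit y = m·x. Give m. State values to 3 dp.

Setting ∂/∂m … = 0 gives: 135·m = 284.
(Σx·x = 135, Σx·y = 284.)
m = 284/135 = 2.1037.

m = 2.104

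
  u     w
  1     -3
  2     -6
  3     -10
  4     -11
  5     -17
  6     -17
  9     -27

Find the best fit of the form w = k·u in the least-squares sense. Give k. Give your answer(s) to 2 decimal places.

Entries of AᵀA: Σu·u = 172.
For Aᵀw: Σu·w = -519.
k = (-519)/172 = -3.01744.

k = -3.02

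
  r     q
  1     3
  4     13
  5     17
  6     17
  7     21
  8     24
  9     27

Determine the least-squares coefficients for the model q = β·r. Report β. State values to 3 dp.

β = 3.029

From the data, Σr·r = 272.
And Σr·q = 824.
So XᵀX·[β]ᵀ = Xᵀq: [[272]]·[β]ᵀ = [824]ᵀ.
β = 824/272 = 3.02941.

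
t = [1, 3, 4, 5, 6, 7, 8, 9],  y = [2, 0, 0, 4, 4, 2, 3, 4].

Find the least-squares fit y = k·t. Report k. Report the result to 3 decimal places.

Setting ∂/∂k … = 0 gives: 281·k = 120.
(Σt·t = 281, Σt·y = 120.)
k = 120/281 = 0.427046.

k = 0.427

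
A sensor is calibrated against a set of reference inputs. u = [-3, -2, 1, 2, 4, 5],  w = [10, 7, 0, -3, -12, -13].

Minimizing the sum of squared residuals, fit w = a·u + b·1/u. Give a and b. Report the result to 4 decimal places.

a = -3.0063, b = 2.3952

With design matrix A, AᵀA = [[59, 6]; [6, 6169/3600]] and Aᵀw = [-163, -209/15]ᵀ.
det = 59·(6169/3600) − 6² = 234371/3600.
a = ((-163)·(6169/3600) − 6·(-209/15))/(234371/3600) = -704587/234371; b = (59·(-209/15) − 6·(-163))/(234371/3600) = 561360/234371.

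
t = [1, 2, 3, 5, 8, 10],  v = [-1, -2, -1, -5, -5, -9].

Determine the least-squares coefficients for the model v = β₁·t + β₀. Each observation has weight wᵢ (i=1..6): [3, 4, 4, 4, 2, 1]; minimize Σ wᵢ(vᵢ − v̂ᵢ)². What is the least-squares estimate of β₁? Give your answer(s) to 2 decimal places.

Compute the Gram sums: Σwᵢ·t·t = 383, Σwᵢ·t = 69, Σwᵢ·1 = 18.
Moment sums: Σwᵢ·t·v = -301, Σwᵢ·v = -54.
So AᵀWA·[β₁, β₀]ᵀ = AᵀWv: [[383, 69]; [69, 18]]·[β₁, β₀]ᵀ = [-301, -54]ᵀ.
Eliminating β₀: 18·(row 1) − 69·(row 2) gives 2133·β₁ = 18·(-301) − 69·(-54) = -1692, so β₁ = -188/237.
Then β₀ = ((-54) − 69·(-188/237))/18 = 29/711.

β₁ = -0.79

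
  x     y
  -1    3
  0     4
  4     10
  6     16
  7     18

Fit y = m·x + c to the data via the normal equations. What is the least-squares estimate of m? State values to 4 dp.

m = 1.8858

MᵀM·[m, c]ᵀ = Mᵀy reads: 102·m + 16·c = 259;  16·m + 5·c = 51.
Δ = 102·5 − 16² = 254.
m = (259·5 − 16·51)/254 = 479/254; c = (102·51 − 16·259)/254 = 529/127.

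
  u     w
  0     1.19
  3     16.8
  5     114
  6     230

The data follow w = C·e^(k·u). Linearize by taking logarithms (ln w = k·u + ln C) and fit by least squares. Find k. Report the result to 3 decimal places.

With ln wᵢ as the transformed response and uᵢ as the regressor:
Σu = 14.0000, Σ(u)² = 70.0000, Σln w = 13.1696, Σu·ln w = 64.7736.
Equations: 70.0000·k + 14.0000·ln C = 64.7736;  14.0000·k + 4·ln C = 13.1696.
Slope k = (n·Σu·ln w − Σu·Σln w)/(n·Σ(u)² − (Σu)²) = (4·64.7736 − 14.0000·13.1696)/84.0000 = 0.88952; ln C = (Σln w − k·Σu)/n = 0.17907.

k = 0.890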